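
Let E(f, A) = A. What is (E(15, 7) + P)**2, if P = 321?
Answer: 107584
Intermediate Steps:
(E(15, 7) + P)**2 = (7 + 321)**2 = 328**2 = 107584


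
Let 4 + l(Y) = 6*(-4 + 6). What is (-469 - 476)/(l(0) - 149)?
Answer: 315/47 ≈ 6.7021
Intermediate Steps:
l(Y) = 8 (l(Y) = -4 + 6*(-4 + 6) = -4 + 6*2 = -4 + 12 = 8)
(-469 - 476)/(l(0) - 149) = (-469 - 476)/(8 - 149) = -945/(-141) = -945*(-1/141) = 315/47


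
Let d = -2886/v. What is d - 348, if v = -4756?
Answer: -826101/2378 ≈ -347.39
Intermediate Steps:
d = 1443/2378 (d = -2886/(-4756) = -2886*(-1/4756) = 1443/2378 ≈ 0.60681)
d - 348 = 1443/2378 - 348 = -826101/2378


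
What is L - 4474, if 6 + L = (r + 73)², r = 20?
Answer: 4169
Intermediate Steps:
L = 8643 (L = -6 + (20 + 73)² = -6 + 93² = -6 + 8649 = 8643)
L - 4474 = 8643 - 4474 = 4169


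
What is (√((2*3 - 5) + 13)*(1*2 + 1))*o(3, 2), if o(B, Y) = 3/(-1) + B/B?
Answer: -6*√14 ≈ -22.450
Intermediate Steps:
o(B, Y) = -2 (o(B, Y) = 3*(-1) + 1 = -3 + 1 = -2)
(√((2*3 - 5) + 13)*(1*2 + 1))*o(3, 2) = (√((2*3 - 5) + 13)*(1*2 + 1))*(-2) = (√((6 - 5) + 13)*(2 + 1))*(-2) = (√(1 + 13)*3)*(-2) = (√14*3)*(-2) = (3*√14)*(-2) = -6*√14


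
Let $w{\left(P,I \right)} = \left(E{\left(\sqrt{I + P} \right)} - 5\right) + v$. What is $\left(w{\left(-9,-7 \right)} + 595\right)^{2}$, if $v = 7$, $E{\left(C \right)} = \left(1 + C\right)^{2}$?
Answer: $338660 + 9312 i \approx 3.3866 \cdot 10^{5} + 9312.0 i$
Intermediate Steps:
$w{\left(P,I \right)} = 2 + \left(1 + \sqrt{I + P}\right)^{2}$ ($w{\left(P,I \right)} = \left(\left(1 + \sqrt{I + P}\right)^{2} - 5\right) + 7 = \left(-5 + \left(1 + \sqrt{I + P}\right)^{2}\right) + 7 = 2 + \left(1 + \sqrt{I + P}\right)^{2}$)
$\left(w{\left(-9,-7 \right)} + 595\right)^{2} = \left(\left(2 + \left(1 + \sqrt{-7 - 9}\right)^{2}\right) + 595\right)^{2} = \left(\left(2 + \left(1 + \sqrt{-16}\right)^{2}\right) + 595\right)^{2} = \left(\left(2 + \left(1 + 4 i\right)^{2}\right) + 595\right)^{2} = \left(597 + \left(1 + 4 i\right)^{2}\right)^{2}$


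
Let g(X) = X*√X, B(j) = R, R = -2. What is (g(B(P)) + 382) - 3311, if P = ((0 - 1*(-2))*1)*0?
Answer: -2929 - 2*I*√2 ≈ -2929.0 - 2.8284*I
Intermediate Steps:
P = 0 (P = ((0 + 2)*1)*0 = (2*1)*0 = 2*0 = 0)
B(j) = -2
g(X) = X^(3/2)
(g(B(P)) + 382) - 3311 = ((-2)^(3/2) + 382) - 3311 = (-2*I*√2 + 382) - 3311 = (382 - 2*I*√2) - 3311 = -2929 - 2*I*√2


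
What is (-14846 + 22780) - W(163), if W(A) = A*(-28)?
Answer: 12498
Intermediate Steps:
W(A) = -28*A
(-14846 + 22780) - W(163) = (-14846 + 22780) - (-28)*163 = 7934 - 1*(-4564) = 7934 + 4564 = 12498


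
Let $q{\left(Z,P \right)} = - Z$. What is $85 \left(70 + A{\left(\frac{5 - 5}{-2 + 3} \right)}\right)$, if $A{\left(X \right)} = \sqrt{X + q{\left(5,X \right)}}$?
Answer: $5950 + 85 i \sqrt{5} \approx 5950.0 + 190.07 i$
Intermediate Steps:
$A{\left(X \right)} = \sqrt{-5 + X}$ ($A{\left(X \right)} = \sqrt{X - 5} = \sqrt{-5 + X}$)
$85 \left(70 + A{\left(\frac{5 - 5}{-2 + 3} \right)}\right) = 85 \left(70 + \sqrt{-5 + \frac{5 - 5}{-2 + 3}}\right) = 85 \left(70 + \sqrt{-5 + \frac{0}{1}}\right) = 85 \left(70 + \sqrt{-5 + 0 \cdot 1}\right) = 85 \left(70 + \sqrt{-5 + 0}\right) = 85 \left(70 + \sqrt{-5}\right) = 85 \left(70 + i \sqrt{5}\right) = 5950 + 85 i \sqrt{5}$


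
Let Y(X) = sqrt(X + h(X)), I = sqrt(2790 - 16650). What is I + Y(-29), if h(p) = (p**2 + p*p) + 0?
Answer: sqrt(1653) + 6*I*sqrt(385) ≈ 40.657 + 117.73*I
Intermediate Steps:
I = 6*I*sqrt(385) (I = sqrt(-13860) = 6*I*sqrt(385) ≈ 117.73*I)
h(p) = 2*p**2 (h(p) = (p**2 + p**2) + 0 = 2*p**2 + 0 = 2*p**2)
Y(X) = sqrt(X + 2*X**2)
I + Y(-29) = 6*I*sqrt(385) + sqrt(-29*(1 + 2*(-29))) = 6*I*sqrt(385) + sqrt(-29*(1 - 58)) = 6*I*sqrt(385) + sqrt(-29*(-57)) = 6*I*sqrt(385) + sqrt(1653) = sqrt(1653) + 6*I*sqrt(385)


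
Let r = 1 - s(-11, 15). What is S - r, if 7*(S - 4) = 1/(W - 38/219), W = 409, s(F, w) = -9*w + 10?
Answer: -76460963/626731 ≈ -122.00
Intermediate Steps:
s(F, w) = 10 - 9*w
r = 126 (r = 1 - (10 - 9*15) = 1 - (10 - 135) = 1 - 1*(-125) = 1 + 125 = 126)
S = 2507143/626731 (S = 4 + 1/(7*(409 - 38/219)) = 4 + 1/(7*(89533/219)) = 4 + (1/7)*(219/89533) = 4 + 219/626731 = 2507143/626731 ≈ 4.0004)
S - r = 2507143/626731 - 1*126 = 2507143/626731 - 126 = -76460963/626731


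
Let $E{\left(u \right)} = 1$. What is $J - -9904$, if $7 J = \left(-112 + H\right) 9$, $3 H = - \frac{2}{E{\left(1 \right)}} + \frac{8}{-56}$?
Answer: $\frac{478195}{49} \approx 9759.1$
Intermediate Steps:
$H = - \frac{5}{7}$ ($H = \frac{- \frac{2}{1} + \frac{8}{-56}}{3} = \frac{\left(-2\right) 1 + 8 \left(- \frac{1}{56}\right)}{3} = \frac{-2 - \frac{1}{7}}{3} = \frac{1}{3} \left(- \frac{15}{7}\right) = - \frac{5}{7} \approx -0.71429$)
$J = - \frac{7101}{49}$ ($J = \frac{\left(-112 - \frac{5}{7}\right) 9}{7} = \frac{\left(- \frac{789}{7}\right) 9}{7} = \frac{1}{7} \left(- \frac{7101}{7}\right) = - \frac{7101}{49} \approx -144.92$)
$J - -9904 = - \frac{7101}{49} - -9904 = - \frac{7101}{49} + 9904 = \frac{478195}{49}$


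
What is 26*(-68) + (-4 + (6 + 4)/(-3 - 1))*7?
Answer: -3627/2 ≈ -1813.5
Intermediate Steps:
26*(-68) + (-4 + (6 + 4)/(-3 - 1))*7 = -1768 + (-4 + 10/(-4))*7 = -1768 + (-4 + 10*(-¼))*7 = -1768 + (-4 - 5/2)*7 = -1768 - 13/2*7 = -1768 - 91/2 = -3627/2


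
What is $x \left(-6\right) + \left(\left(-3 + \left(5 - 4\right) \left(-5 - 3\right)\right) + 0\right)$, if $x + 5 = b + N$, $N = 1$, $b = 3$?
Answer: $-5$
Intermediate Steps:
$x = -1$ ($x = -5 + \left(3 + 1\right) = -5 + 4 = -1$)
$x \left(-6\right) + \left(\left(-3 + \left(5 - 4\right) \left(-5 - 3\right)\right) + 0\right) = \left(-1\right) \left(-6\right) + \left(\left(-3 + \left(5 - 4\right) \left(-5 - 3\right)\right) + 0\right) = 6 + \left(\left(-3 + 1 \left(-8\right)\right) + 0\right) = 6 + \left(\left(-3 - 8\right) + 0\right) = 6 + \left(-11 + 0\right) = 6 - 11 = -5$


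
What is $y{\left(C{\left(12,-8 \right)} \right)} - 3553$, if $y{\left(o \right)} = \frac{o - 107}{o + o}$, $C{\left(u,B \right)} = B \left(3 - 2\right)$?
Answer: $- \frac{56733}{16} \approx -3545.8$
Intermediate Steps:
$C{\left(u,B \right)} = B$ ($C{\left(u,B \right)} = B 1 = B$)
$y{\left(o \right)} = \frac{-107 + o}{2 o}$
$y{\left(C{\left(12,-8 \right)} \right)} - 3553 = \frac{-107 - 8}{2 \left(-8\right)} - 3553 = \frac{1}{2} \left(- \frac{1}{8}\right) \left(-115\right) - 3553 = \frac{115}{16} - 3553 = - \frac{56733}{16}$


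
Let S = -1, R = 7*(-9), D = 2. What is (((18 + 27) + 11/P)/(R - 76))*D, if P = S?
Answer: -68/139 ≈ -0.48921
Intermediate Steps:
R = -63
P = -1
(((18 + 27) + 11/P)/(R - 76))*D = (((18 + 27) + 11/(-1))/(-63 - 76))*2 = ((45 + 11*(-1))/(-139))*2 = -(45 - 11)/139*2 = -1/139*34*2 = -34/139*2 = -68/139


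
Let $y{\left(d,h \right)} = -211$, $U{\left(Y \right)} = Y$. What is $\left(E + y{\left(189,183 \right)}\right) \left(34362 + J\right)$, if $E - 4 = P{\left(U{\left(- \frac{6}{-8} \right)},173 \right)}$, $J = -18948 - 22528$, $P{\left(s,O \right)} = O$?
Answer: $241876$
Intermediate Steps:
$J = -41476$
$E = 177$ ($E = 4 + 173 = 177$)
$\left(E + y{\left(189,183 \right)}\right) \left(34362 + J\right) = \left(177 - 211\right) \left(34362 - 41476\right) = \left(-34\right) \left(-7114\right) = 241876$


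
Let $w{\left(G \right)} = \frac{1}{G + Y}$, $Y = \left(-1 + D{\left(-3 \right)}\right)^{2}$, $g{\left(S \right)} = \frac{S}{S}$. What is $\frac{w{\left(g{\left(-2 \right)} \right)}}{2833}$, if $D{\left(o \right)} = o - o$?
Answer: $\frac{1}{5666} \approx 0.00017649$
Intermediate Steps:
$D{\left(o \right)} = 0$
$g{\left(S \right)} = 1$
$Y = 1$ ($Y = \left(-1 + 0\right)^{2} = \left(-1\right)^{2} = 1$)
$w{\left(G \right)} = \frac{1}{1 + G}$ ($w{\left(G \right)} = \frac{1}{G + 1} = \frac{1}{1 + G}$)
$\frac{w{\left(g{\left(-2 \right)} \right)}}{2833} = \frac{1}{\left(1 + 1\right) 2833} = \frac{1}{2} \cdot \frac{1}{2833} = \frac{1}{5666}$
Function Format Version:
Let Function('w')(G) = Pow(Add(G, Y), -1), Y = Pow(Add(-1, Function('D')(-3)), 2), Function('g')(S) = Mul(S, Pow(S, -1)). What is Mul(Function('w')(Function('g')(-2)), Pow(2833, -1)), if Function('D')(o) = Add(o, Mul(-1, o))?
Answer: Rational(1, 5666) ≈ 0.00017649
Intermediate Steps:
Function('D')(o) = 0
Function('g')(S) = 1
Y = 1 (Y = Pow(Add(-1, 0), 2) = Pow(-1, 2) = 1)
Function('w')(G) = Pow(Add(1, G), -1) (Function('w')(G) = Pow(Add(G, 1), -1) = Pow(Add(1, G), -1))
Mul(Function('w')(Function('g')(-2)), Pow(2833, -1)) = Mul(Pow(Add(1, 1), -1), Pow(2833, -1)) = Mul(Pow(2, -1), Rational(1, 2833)) = Mul(Rational(1, 2), Rational(1, 2833)) = Rational(1, 5666)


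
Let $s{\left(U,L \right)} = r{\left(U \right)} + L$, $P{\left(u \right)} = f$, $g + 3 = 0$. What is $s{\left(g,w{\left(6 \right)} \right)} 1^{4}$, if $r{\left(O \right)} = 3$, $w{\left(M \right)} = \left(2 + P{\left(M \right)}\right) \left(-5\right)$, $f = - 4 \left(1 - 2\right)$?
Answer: $-27$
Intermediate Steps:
$g = -3$ ($g = -3 + 0 = -3$)
$f = 4$ ($f = \left(-4\right) \left(-1\right) = 4$)
$P{\left(u \right)} = 4$
$w{\left(M \right)} = -30$ ($w{\left(M \right)} = \left(2 + 4\right) \left(-5\right) = 6 \left(-5\right) = -30$)
$s{\left(U,L \right)} = 3 + L$
$s{\left(g,w{\left(6 \right)} \right)} 1^{4} = \left(3 - 30\right) 1^{4} = \left(-27\right) 1 = -27$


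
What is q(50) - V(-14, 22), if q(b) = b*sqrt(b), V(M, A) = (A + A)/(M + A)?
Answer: -11/2 + 250*sqrt(2) ≈ 348.05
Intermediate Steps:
V(M, A) = 2*A/(A + M) (V(M, A) = (2*A)/(A + M) = 2*A/(A + M))
q(b) = b**(3/2)
q(50) - V(-14, 22) = 50**(3/2) - 2*22/(22 - 14) = 250*sqrt(2) - 2*22/8 = 250*sqrt(2) - 1*11/2 = 250*sqrt(2) - 11/2 = -11/2 + 250*sqrt(2)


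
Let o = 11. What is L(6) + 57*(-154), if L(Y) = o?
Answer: -8767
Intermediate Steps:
L(Y) = 11
L(6) + 57*(-154) = 11 + 57*(-154) = 11 - 8778 = -8767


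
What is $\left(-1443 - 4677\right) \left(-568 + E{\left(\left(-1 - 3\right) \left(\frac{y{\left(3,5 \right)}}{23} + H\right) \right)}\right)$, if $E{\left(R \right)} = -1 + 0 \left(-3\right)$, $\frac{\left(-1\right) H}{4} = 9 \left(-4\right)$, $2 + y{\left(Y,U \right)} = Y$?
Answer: $3482280$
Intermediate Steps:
$y{\left(Y,U \right)} = -2 + Y$
$H = 144$ ($H = - 4 \cdot 9 \left(-4\right) = \left(-4\right) \left(-36\right) = 144$)
$E{\left(R \right)} = -1$ ($E{\left(R \right)} = -1 + 0 = -1$)
$\left(-1443 - 4677\right) \left(-568 + E{\left(\left(-1 - 3\right) \left(\frac{y{\left(3,5 \right)}}{23} + H\right) \right)}\right) = \left(-1443 - 4677\right) \left(-568 - 1\right) = \left(-6120\right) \left(-569\right) = 3482280$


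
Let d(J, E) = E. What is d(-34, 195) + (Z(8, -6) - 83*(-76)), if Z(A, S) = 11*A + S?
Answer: 6585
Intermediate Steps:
Z(A, S) = S + 11*A
d(-34, 195) + (Z(8, -6) - 83*(-76)) = 195 + ((-6 + 11*8) - 83*(-76)) = 195 + ((-6 + 88) + 6308) = 195 + (82 + 6308) = 195 + 6390 = 6585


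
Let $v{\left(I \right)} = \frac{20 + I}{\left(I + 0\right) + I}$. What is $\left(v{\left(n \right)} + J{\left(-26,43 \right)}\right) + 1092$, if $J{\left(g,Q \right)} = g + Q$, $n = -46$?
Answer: $\frac{51027}{46} \approx 1109.3$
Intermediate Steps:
$J{\left(g,Q \right)} = Q + g$
$v{\left(I \right)} = \frac{20 + I}{2 I}$ ($v{\left(I \right)} = \frac{20 + I}{I + I} = \frac{20 + I}{2 I}$)
$\left(v{\left(n \right)} + J{\left(-26,43 \right)}\right) + 1092 = \left(\frac{20 - 46}{2 \left(-46\right)} + \left(43 - 26\right)\right) + 1092 = \left(\frac{1}{2} \left(- \frac{1}{46}\right) \left(-26\right) + 17\right) + 1092 = \left(\frac{13}{46} + 17\right) + 1092 = \frac{795}{46} + 1092 = \frac{51027}{46}$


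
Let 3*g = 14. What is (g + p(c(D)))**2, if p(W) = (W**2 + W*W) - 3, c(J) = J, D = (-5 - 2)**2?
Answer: 207676921/9 ≈ 2.3075e+7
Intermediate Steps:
D = 49 (D = (-7)**2 = 49)
p(W) = -3 + 2*W**2 (p(W) = (W**2 + W**2) - 3 = 2*W**2 - 3 = -3 + 2*W**2)
g = 14/3 (g = (1/3)*14 = 14/3 ≈ 4.6667)
(g + p(c(D)))**2 = (14/3 + (-3 + 2*49**2))**2 = (14/3 + (-3 + 2*2401))**2 = (14/3 + (-3 + 4802))**2 = (14/3 + 4799)**2 = (14411/3)**2 = 207676921/9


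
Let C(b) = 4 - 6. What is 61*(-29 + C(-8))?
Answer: -1891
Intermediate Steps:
C(b) = -2
61*(-29 + C(-8)) = 61*(-29 - 2) = 61*(-31) = -1891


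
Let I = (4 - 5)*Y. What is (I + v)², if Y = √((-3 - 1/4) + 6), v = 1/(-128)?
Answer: 45057/16384 + √11/128 ≈ 2.7760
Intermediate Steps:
v = -1/128 ≈ -0.0078125
Y = √11/2 (Y = √((-3 - 1*¼) + 6) = √((-3 - ¼) + 6) = √(-13/4 + 6) = √(11/4) = √11/2 ≈ 1.6583)
I = -√11/2 (I = (4 - 5)*(√11/2) = -√11/2 ≈ -1.6583)
(I + v)² = (-√11/2 - 1/128)² = (-1/128 - √11/2)²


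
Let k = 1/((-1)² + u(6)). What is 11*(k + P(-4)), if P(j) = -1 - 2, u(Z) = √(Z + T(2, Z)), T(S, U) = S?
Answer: -242/7 + 22*√2/7 ≈ -30.127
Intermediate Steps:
u(Z) = √(2 + Z) (u(Z) = √(Z + 2) = √(2 + Z))
P(j) = -3
k = 1/(1 + 2*√2) (k = 1/((-1)² + √(2 + 6)) = 1/(1 + √8) = 1/(1 + 2*√2) ≈ 0.26120)
11*(k + P(-4)) = 11*((-⅐ + 2*√2/7) - 3) = 11*(-22/7 + 2*√2/7) = -242/7 + 22*√2/7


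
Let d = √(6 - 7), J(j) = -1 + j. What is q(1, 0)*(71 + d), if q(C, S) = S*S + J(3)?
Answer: 142 + 2*I ≈ 142.0 + 2.0*I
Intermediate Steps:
d = I (d = √(-1) = I ≈ 1.0*I)
q(C, S) = 2 + S² (q(C, S) = S*S + (-1 + 3) = S² + 2 = 2 + S²)
q(1, 0)*(71 + d) = (2 + 0²)*(71 + I) = (2 + 0)*(71 + I) = 2*(71 + I) = 142 + 2*I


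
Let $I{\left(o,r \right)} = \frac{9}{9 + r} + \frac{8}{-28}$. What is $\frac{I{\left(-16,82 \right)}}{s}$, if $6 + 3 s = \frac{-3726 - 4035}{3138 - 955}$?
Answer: $\frac{2183}{37219} \approx 0.058653$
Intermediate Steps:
$s = - \frac{6953}{2183}$ ($s = -2 + \frac{\left(-3726 - 4035\right) \frac{1}{3138 - 955}}{3} = -2 + \frac{\left(-7761\right) \frac{1}{2183}}{3} = -2 + \frac{1}{3} \left(- \frac{7761}{2183}\right) = -2 - \frac{2587}{2183} = - \frac{6953}{2183} \approx -3.1851$)
$I{\left(o,r \right)} = - \frac{2}{7} + \frac{9}{9 + r}$ ($I{\left(o,r \right)} = \frac{9}{9 + r} + 8 \left(- \frac{1}{28}\right) = \frac{9}{9 + r} - \frac{2}{7} = - \frac{2}{7} + \frac{9}{9 + r}$)
$\frac{I{\left(-16,82 \right)}}{s} = \frac{\frac{1}{7} \frac{1}{9 + 82} \left(45 - 164\right)}{- \frac{6953}{2183}} = \frac{45 - 164}{7 \cdot 91} \left(- \frac{2183}{6953}\right) = \frac{1}{7} \cdot \frac{1}{91} \left(-119\right) \left(- \frac{2183}{6953}\right) = \left(- \frac{17}{91}\right) \left(- \frac{2183}{6953}\right) = \frac{2183}{37219}$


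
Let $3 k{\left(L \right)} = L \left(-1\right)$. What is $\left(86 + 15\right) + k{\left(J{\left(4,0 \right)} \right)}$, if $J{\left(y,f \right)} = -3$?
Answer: $102$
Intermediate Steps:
$k{\left(L \right)} = - \frac{L}{3}$ ($k{\left(L \right)} = \frac{L \left(-1\right)}{3} = \frac{\left(-1\right) L}{3} = - \frac{L}{3}$)
$\left(86 + 15\right) + k{\left(J{\left(4,0 \right)} \right)} = \left(86 + 15\right) - -1 = 101 + 1 = 102$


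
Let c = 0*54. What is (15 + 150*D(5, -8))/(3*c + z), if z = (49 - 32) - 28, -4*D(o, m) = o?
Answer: 345/22 ≈ 15.682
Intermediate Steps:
D(o, m) = -o/4
z = -11 (z = 17 - 28 = -11)
c = 0
(15 + 150*D(5, -8))/(3*c + z) = (15 + 150*(-¼*5))/(3*0 - 11) = (15 + 150*(-5/4))/(0 - 11) = (15 - 375/2)/(-11) = -345/2*(-1/11) = 345/22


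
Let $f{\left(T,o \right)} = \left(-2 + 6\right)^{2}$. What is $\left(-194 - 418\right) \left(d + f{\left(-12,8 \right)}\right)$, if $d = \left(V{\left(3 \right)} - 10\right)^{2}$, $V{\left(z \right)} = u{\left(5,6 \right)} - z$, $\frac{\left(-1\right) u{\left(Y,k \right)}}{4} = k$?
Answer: $-847620$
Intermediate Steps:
$u{\left(Y,k \right)} = - 4 k$
$f{\left(T,o \right)} = 16$ ($f{\left(T,o \right)} = 4^{2} = 16$)
$V{\left(z \right)} = -24 - z$ ($V{\left(z \right)} = \left(-4\right) 6 - z = -24 - z$)
$d = 1369$ ($d = \left(\left(-24 - 3\right) - 10\right)^{2} = \left(-27 - 10\right)^{2} = \left(-37\right)^{2} = 1369$)
$\left(-194 - 418\right) \left(d + f{\left(-12,8 \right)}\right) = \left(-194 - 418\right) \left(1369 + 16\right) = \left(-612\right) 1385 = -847620$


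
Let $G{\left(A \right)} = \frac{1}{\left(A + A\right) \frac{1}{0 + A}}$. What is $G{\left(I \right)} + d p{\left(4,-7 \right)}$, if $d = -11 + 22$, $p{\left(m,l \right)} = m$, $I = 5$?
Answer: $\frac{89}{2} \approx 44.5$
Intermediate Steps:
$d = 11$
$G{\left(A \right)} = \frac{1}{2}$ ($G{\left(A \right)} = \frac{1}{2 A \frac{1}{A}} = \frac{1}{2}$)
$G{\left(I \right)} + d p{\left(4,-7 \right)} = \frac{1}{2} + 11 \cdot 4 = \frac{1}{2} + 44 = \frac{89}{2}$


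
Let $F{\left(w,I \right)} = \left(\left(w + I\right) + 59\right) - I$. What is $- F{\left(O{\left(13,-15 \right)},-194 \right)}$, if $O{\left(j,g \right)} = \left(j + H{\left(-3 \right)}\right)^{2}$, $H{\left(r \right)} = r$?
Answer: $-159$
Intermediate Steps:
$O{\left(j,g \right)} = \left(-3 + j\right)^{2}$ ($O{\left(j,g \right)} = \left(j - 3\right)^{2} = \left(-3 + j\right)^{2}$)
$F{\left(w,I \right)} = 59 + w$ ($F{\left(w,I \right)} = \left(\left(I + w\right) + 59\right) - I = \left(59 + I + w\right) - I = 59 + w$)
$- F{\left(O{\left(13,-15 \right)},-194 \right)} = - (59 + \left(-3 + 13\right)^{2}) = - (59 + 10^{2}) = - (59 + 100) = \left(-1\right) 159 = -159$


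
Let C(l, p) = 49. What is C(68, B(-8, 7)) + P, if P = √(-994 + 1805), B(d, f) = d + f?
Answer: 49 + √811 ≈ 77.478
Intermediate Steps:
P = √811 ≈ 28.478
C(68, B(-8, 7)) + P = 49 + √811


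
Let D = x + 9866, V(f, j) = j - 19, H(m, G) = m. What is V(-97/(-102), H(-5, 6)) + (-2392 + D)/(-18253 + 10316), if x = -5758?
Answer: -192204/7937 ≈ -24.216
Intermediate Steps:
V(f, j) = -19 + j
D = 4108 (D = -5758 + 9866 = 4108)
V(-97/(-102), H(-5, 6)) + (-2392 + D)/(-18253 + 10316) = (-19 - 5) + (-2392 + 4108)/(-18253 + 10316) = -24 + 1716/(-7937) = -24 + 1716*(-1/7937) = -24 - 1716/7937 = -192204/7937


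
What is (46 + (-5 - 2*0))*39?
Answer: 1599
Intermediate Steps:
(46 + (-5 - 2*0))*39 = (46 + (-5 + 0))*39 = (46 - 5)*39 = 41*39 = 1599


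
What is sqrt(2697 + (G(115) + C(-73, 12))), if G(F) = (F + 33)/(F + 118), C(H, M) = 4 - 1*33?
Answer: 12*sqrt(1006094)/233 ≈ 51.659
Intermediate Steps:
C(H, M) = -29 (C(H, M) = 4 - 33 = -29)
G(F) = (33 + F)/(118 + F)
sqrt(2697 + (G(115) + C(-73, 12))) = sqrt(2697 + ((33 + 115)/(118 + 115) - 29)) = sqrt(2697 + (148/233 - 29)) = sqrt(2697 - 6609/233) = sqrt(621792/233) = 12*sqrt(1006094)/233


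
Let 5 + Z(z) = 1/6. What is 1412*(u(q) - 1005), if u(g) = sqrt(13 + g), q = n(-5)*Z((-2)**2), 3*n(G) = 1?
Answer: -1419060 + 706*sqrt(410)/3 ≈ -1.4143e+6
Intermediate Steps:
n(G) = 1/3 (n(G) = (1/3)*1 = 1/3)
Z(z) = -29/6 (Z(z) = -5 + 1/6 = -29/6)
q = -29/18 (q = (1/3)*(-29/6) = -29/18 ≈ -1.6111)
1412*(u(q) - 1005) = 1412*(sqrt(13 - 29/18) - 1005) = 1412*(sqrt(205/18) - 1005) = 1412*(sqrt(410)/6 - 1005) = 1412*(-1005 + sqrt(410)/6) = -1419060 + 706*sqrt(410)/3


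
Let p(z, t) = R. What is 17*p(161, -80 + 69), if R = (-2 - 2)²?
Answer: 272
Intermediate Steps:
R = 16 (R = (-4)² = 16)
p(z, t) = 16
17*p(161, -80 + 69) = 17*16 = 272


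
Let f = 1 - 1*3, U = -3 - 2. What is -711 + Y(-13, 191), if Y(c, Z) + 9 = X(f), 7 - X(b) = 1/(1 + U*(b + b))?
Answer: -14974/21 ≈ -713.05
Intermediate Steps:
U = -5
f = -2 (f = 1 - 3 = -2)
X(b) = 7 - 1/(1 - 10*b) (X(b) = 7 - 1/(1 - 5*(b + b)) = 7 - 1/(1 - 10*b))
Y(c, Z) = -43/21 (Y(c, Z) = -9 + 2*(-3 + 35*(-2))/(-1 + 10*(-2)) = -9 + 2*(-3 - 70)/(-1 - 20) = -9 + 2*(-73)/(-21) = -9 + 2*(-1/21)*(-73) = -9 + 146/21 = -43/21)
-711 + Y(-13, 191) = -711 - 43/21 = -14974/21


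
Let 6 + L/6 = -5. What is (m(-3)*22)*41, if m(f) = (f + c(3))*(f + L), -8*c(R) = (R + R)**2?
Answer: 466785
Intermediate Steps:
L = -66 (L = -36 + 6*(-5) = -36 - 30 = -66)
c(R) = -R**2/2 (c(R) = -(R + R)**2/8 = -4*R**2/8 = -R**2/2)
m(f) = (-66 + f)*(-9/2 + f) (m(f) = (f - 1/2*3**2)*(f - 66) = (f - 1/2*9)*(-66 + f) = (f - 9/2)*(-66 + f) = (-9/2 + f)*(-66 + f) = (-66 + f)*(-9/2 + f))
(m(-3)*22)*41 = ((297 + (-3)**2 - 141/2*(-3))*22)*41 = ((297 + 9 + 423/2)*22)*41 = ((1035/2)*22)*41 = 11385*41 = 466785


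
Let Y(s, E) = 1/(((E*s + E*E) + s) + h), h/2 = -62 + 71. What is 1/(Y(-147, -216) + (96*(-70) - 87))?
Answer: -78279/532845152 ≈ -0.00014691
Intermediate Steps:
h = 18 (h = 2*(-62 + 71) = 2*9 = 18)
Y(s, E) = 1/(18 + s + E**2 + E*s) (Y(s, E) = 1/(((E*s + E*E) + s) + 18) = 1/(((E*s + E**2) + s) + 18) = 1/(((E**2 + E*s) + s) + 18) = 1/((s + E**2 + E*s) + 18) = 1/(18 + s + E**2 + E*s))
1/(Y(-147, -216) + (96*(-70) - 87)) = 1/(1/(18 - 147 + (-216)**2 - 216*(-147)) + (96*(-70) - 87)) = 1/(1/(18 - 147 + 46656 + 31752) + (-6720 - 87)) = 1/(1/78279 - 6807) = 1/(-532845152/78279) = -78279/532845152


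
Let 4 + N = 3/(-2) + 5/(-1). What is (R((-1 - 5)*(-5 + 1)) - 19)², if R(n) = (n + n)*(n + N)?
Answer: 395641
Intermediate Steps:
N = -21/2 (N = -4 + (3/(-2) + 5/(-1)) = -4 + (3*(-½) + 5*(-1)) = -4 + (-3/2 - 5) = -4 - 13/2 = -21/2 ≈ -10.500)
R(n) = 2*n*(-21/2 + n) (R(n) = (n + n)*(n - 21/2) = (2*n)*(-21/2 + n) = 2*n*(-21/2 + n))
(R((-1 - 5)*(-5 + 1)) - 19)² = (((-1 - 5)*(-5 + 1))*(-21 + 2*((-1 - 5)*(-5 + 1))) - 19)² = ((-6*(-4))*(-21 + 2*(-6*(-4))) - 19)² = (24*(-21 + 2*24) - 19)² = (24*(-21 + 48) - 19)² = (24*27 - 19)² = (648 - 19)² = 629² = 395641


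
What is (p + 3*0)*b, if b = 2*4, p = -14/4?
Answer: -28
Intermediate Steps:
p = -7/2 (p = -14*¼ = -7/2 ≈ -3.5000)
b = 8
(p + 3*0)*b = (-7/2 + 3*0)*8 = (-7/2 + 0)*8 = -7/2*8 = -28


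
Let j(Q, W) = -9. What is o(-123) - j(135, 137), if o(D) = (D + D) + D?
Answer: -360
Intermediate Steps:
o(D) = 3*D (o(D) = 2*D + D = 3*D)
o(-123) - j(135, 137) = 3*(-123) - 1*(-9) = -369 + 9 = -360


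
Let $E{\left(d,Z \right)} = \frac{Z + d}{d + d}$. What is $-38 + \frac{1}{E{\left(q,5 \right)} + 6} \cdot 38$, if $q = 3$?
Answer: $- \frac{361}{11} \approx -32.818$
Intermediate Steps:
$E{\left(d,Z \right)} = \frac{Z + d}{2 d}$
$-38 + \frac{1}{E{\left(q,5 \right)} + 6} \cdot 38 = -38 + \frac{1}{\frac{5 + 3}{2 \cdot 3} + 6} \cdot 38 = -38 + \frac{1}{\frac{1}{2} \cdot \frac{1}{3} \cdot 8 + 6} \cdot 38 = -38 + \frac{1}{\frac{4}{3} + 6} \cdot 38 = -38 + \frac{1}{\frac{22}{3}} \cdot 38 = -38 + \frac{3}{22} \cdot 38 = -38 + \frac{57}{11} = - \frac{361}{11}$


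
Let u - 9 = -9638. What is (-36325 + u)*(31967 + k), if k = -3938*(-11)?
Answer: -3459646890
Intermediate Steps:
u = -9629 (u = 9 - 9638 = -9629)
k = 43318
(-36325 + u)*(31967 + k) = (-36325 - 9629)*(31967 + 43318) = -45954*75285 = -3459646890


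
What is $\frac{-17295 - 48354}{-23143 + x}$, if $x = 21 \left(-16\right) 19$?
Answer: $\frac{65649}{29527} \approx 2.2234$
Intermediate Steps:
$x = -6384$ ($x = \left(-336\right) 19 = -6384$)
$\frac{-17295 - 48354}{-23143 + x} = \frac{-17295 - 48354}{-23143 - 6384} = - \frac{65649}{-29527} = \left(-65649\right) \left(- \frac{1}{29527}\right) = \frac{65649}{29527}$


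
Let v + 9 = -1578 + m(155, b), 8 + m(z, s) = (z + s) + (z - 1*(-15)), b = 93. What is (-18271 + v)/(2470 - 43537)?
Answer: 1496/3159 ≈ 0.47357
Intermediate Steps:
m(z, s) = 7 + s + 2*z (m(z, s) = -8 + ((z + s) + (z - 1*(-15))) = -8 + ((s + z) + (z + 15)) = -8 + ((s + z) + (15 + z)) = -8 + (15 + s + 2*z) = 7 + s + 2*z)
v = -1177 (v = -9 + (-1578 + (7 + 93 + 2*155)) = -9 + (-1578 + (7 + 93 + 310)) = -9 + (-1578 + 410) = -9 - 1168 = -1177)
(-18271 + v)/(2470 - 43537) = (-18271 - 1177)/(2470 - 43537) = -19448/(-41067) = -19448*(-1/41067) = 1496/3159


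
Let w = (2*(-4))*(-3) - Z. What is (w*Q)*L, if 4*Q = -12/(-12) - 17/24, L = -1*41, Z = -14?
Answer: -5453/48 ≈ -113.60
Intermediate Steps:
L = -41
w = 38 (w = (2*(-4))*(-3) - 1*(-14) = -8*(-3) + 14 = 24 + 14 = 38)
Q = 7/96 (Q = (-12/(-12) - 17/24)/4 = (-12*(-1/12) - 17*1/24)/4 = (1 - 17/24)/4 = (1/4)*(7/24) = 7/96 ≈ 0.072917)
(w*Q)*L = (38*(7/96))*(-41) = (133/48)*(-41) = -5453/48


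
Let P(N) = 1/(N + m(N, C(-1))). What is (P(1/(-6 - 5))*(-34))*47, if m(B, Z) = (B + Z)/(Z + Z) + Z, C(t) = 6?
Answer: -210936/845 ≈ -249.63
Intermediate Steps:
m(B, Z) = Z + (B + Z)/(2*Z) (m(B, Z) = (B + Z)/((2*Z)) + Z = (B + Z)*(1/(2*Z)) + Z = (B + Z)/(2*Z) + Z = Z + (B + Z)/(2*Z))
P(N) = 1/(13/2 + 13*N/12) (P(N) = 1/(N + (1/2 + 6 + (1/2)*N/6)) = 1/(N + (1/2 + 6 + (1/2)*N*(1/6))) = 1/(N + (1/2 + 6 + N/12)) = 1/(N + (13/2 + N/12)) = 1/(13/2 + 13*N/12))
(P(1/(-6 - 5))*(-34))*47 = ((12/(13*(6 + 1/(-6 - 5))))*(-34))*47 = ((12/(13*(6 + 1/(-11))))*(-34))*47 = ((12/(13*(6 - 1/11)))*(-34))*47 = ((12/(13*(65/11)))*(-34))*47 = (((12/13)*(11/65))*(-34))*47 = ((132/845)*(-34))*47 = -4488/845*47 = -210936/845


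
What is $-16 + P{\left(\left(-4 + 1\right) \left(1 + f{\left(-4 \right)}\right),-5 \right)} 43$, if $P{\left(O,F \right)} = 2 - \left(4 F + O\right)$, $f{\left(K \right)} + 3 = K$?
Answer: $156$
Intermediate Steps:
$f{\left(K \right)} = -3 + K$
$P{\left(O,F \right)} = 2 - O - 4 F$ ($P{\left(O,F \right)} = 2 - \left(O + 4 F\right) = 2 - O - 4 F$)
$-16 + P{\left(\left(-4 + 1\right) \left(1 + f{\left(-4 \right)}\right),-5 \right)} 43 = -16 + \left(2 - \left(-4 + 1\right) \left(1 - 7\right) - -20\right) 43 = -16 + \left(2 - - 3 \left(1 - 7\right) + 20\right) 43 = -16 + \left(2 - \left(-3\right) \left(-6\right) + 20\right) 43 = -16 + \left(2 - 18 + 20\right) 43 = -16 + 4 \cdot 43 = -16 + 172 = 156$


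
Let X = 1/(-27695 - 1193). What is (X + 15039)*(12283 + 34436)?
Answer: 20296912153689/28888 ≈ 7.0261e+8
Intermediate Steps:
X = -1/28888 (X = 1/(-28888) = -1/28888 ≈ -3.4616e-5)
(X + 15039)*(12283 + 34436) = (-1/28888 + 15039)*(12283 + 34436) = (434446631/28888)*46719 = 20296912153689/28888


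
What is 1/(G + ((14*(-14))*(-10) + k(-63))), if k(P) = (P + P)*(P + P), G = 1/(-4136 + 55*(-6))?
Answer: 4466/79655575 ≈ 5.6066e-5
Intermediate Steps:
G = -1/4466 (G = 1/(-4136 - 330) = 1/(-4466) = -1/4466 ≈ -0.00022391)
k(P) = 4*P**2 (k(P) = (2*P)*(2*P) = 4*P**2)
1/(G + ((14*(-14))*(-10) + k(-63))) = 1/(-1/4466 + ((14*(-14))*(-10) + 4*(-63)**2)) = 1/(-1/4466 + (-196*(-10) + 4*3969)) = 1/(-1/4466 + (1960 + 15876)) = 1/(-1/4466 + 17836) = 1/(79655575/4466) = 4466/79655575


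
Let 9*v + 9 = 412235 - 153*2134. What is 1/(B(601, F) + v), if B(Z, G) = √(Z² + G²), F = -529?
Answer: 385758/3648339887 - 81*√641042/7296679774 ≈ 9.6847e-5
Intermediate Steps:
v = 85724/9 (v = -1 + (412235 - 153*2134)/9 = -1 + (412235 - 1*326502)/9 = -1 + (412235 - 326502)/9 = -1 + (⅑)*85733 = -1 + 85733/9 = 85724/9 ≈ 9524.9)
B(Z, G) = √(G² + Z²)
1/(B(601, F) + v) = 1/(√((-529)² + 601²) + 85724/9) = 1/(√(279841 + 361201) + 85724/9) = 1/(√641042 + 85724/9) = 1/(85724/9 + √641042)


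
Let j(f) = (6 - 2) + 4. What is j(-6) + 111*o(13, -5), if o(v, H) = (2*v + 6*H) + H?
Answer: -991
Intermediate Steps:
j(f) = 8 (j(f) = 4 + 4 = 8)
o(v, H) = 2*v + 7*H
j(-6) + 111*o(13, -5) = 8 + 111*(2*13 + 7*(-5)) = 8 + 111*(26 - 35) = 8 + 111*(-9) = 8 - 999 = -991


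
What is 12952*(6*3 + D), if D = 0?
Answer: 233136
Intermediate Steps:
12952*(6*3 + D) = 12952*(6*3 + 0) = 12952*(18 + 0) = 12952*18 = 233136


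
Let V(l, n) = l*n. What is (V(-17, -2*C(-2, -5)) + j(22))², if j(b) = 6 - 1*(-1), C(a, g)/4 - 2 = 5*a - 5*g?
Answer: 5377761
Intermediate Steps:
C(a, g) = 8 - 20*g + 20*a (C(a, g) = 8 + 4*(5*a - 5*g) = 8 + 4*(-5*g + 5*a) = 8 + (-20*g + 20*a) = 8 - 20*g + 20*a)
j(b) = 7 (j(b) = 6 + 1 = 7)
(V(-17, -2*C(-2, -5)) + j(22))² = (-(-34)*(8 - 20*(-5) + 20*(-2)) + 7)² = (-(-34)*(8 + 100 - 40) + 7)² = (-(-34)*68 + 7)² = (-17*(-136) + 7)² = (2312 + 7)² = 2319² = 5377761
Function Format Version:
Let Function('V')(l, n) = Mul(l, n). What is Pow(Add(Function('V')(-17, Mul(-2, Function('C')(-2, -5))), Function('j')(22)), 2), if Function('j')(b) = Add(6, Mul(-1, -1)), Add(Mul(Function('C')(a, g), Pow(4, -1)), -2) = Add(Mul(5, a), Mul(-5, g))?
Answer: 5377761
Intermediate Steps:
Function('C')(a, g) = Add(8, Mul(-20, g), Mul(20, a)) (Function('C')(a, g) = Add(8, Mul(4, Add(Mul(5, a), Mul(-5, g)))) = Add(8, Mul(4, Add(Mul(-5, g), Mul(5, a)))) = Add(8, Add(Mul(-20, g), Mul(20, a))) = Add(8, Mul(-20, g), Mul(20, a)))
Function('j')(b) = 7 (Function('j')(b) = Add(6, 1) = 7)
Pow(Add(Function('V')(-17, Mul(-2, Function('C')(-2, -5))), Function('j')(22)), 2) = Pow(Add(Mul(-17, Mul(-2, Add(8, Mul(-20, -5), Mul(20, -2)))), 7), 2) = Pow(Add(Mul(-17, Mul(-2, Add(8, 100, -40))), 7), 2) = Pow(Add(Mul(-17, Mul(-2, 68)), 7), 2) = Pow(Add(Mul(-17, -136), 7), 2) = Pow(Add(2312, 7), 2) = Pow(2319, 2) = 5377761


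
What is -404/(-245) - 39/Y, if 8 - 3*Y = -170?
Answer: 43247/43610 ≈ 0.99168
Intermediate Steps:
Y = 178/3 (Y = 8/3 - 1/3*(-170) = 8/3 + 170/3 = 178/3 ≈ 59.333)
-404/(-245) - 39/Y = -404/(-245) - 39/178/3 = -404*(-1/245) - 39*3/178 = 404/245 - 117/178 = 43247/43610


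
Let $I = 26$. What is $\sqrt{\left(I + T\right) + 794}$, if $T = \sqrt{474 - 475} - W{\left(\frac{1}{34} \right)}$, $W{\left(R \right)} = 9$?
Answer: $\sqrt{811 + i} \approx 28.478 + 0.0176 i$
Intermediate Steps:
$T = -9 + i$ ($T = \sqrt{474 - 475} - 9 = \sqrt{-1} - 9 = i - 9 = -9 + i \approx -9.0 + 1.0 i$)
$\sqrt{\left(I + T\right) + 794} = \sqrt{\left(26 - \left(9 - i\right)\right) + 794} = \sqrt{\left(17 + i\right) + 794} = \sqrt{811 + i}$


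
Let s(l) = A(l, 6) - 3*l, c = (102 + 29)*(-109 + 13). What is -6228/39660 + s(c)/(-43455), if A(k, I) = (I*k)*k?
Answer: -209091752151/9574585 ≈ -21838.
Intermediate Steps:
A(k, I) = I*k**2
c = -12576 (c = 131*(-96) = -12576)
s(l) = -3*l + 6*l**2 (s(l) = 6*l**2 - 3*l = -3*l + 6*l**2)
-6228/39660 + s(c)/(-43455) = -6228/39660 + (3*(-12576)*(-1 + 2*(-12576)))/(-43455) = -6228*1/39660 + (3*(-12576)*(-1 - 25152))*(-1/43455) = -519/3305 + (3*(-12576)*(-25153))*(-1/43455) = -519/3305 + 948972384*(-1/43455) = -519/3305 - 316324128/14485 = -209091752151/9574585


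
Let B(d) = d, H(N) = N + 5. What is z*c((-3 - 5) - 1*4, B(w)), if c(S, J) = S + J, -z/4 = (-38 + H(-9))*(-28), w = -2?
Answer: 65856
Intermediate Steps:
H(N) = 5 + N
z = -4704 (z = -4*(-38 + (5 - 9))*(-28) = -4*(-38 - 4)*(-28) = -(-168)*(-28) = -4*1176 = -4704)
c(S, J) = J + S
z*c((-3 - 5) - 1*4, B(w)) = -4704*(-2 + ((-3 - 5) - 1*4)) = -4704*(-2 + (-8 - 4)) = -4704*(-2 - 12) = -4704*(-14) = 65856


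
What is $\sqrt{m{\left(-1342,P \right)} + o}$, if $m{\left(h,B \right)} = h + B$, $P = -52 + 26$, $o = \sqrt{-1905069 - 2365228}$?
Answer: $\sqrt{-1368 + i \sqrt{4270297}} \approx 23.561 + 43.853 i$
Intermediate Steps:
$o = i \sqrt{4270297}$ ($o = \sqrt{-4270297} = i \sqrt{4270297} \approx 2066.5 i$)
$P = -26$
$m{\left(h,B \right)} = B + h$
$\sqrt{m{\left(-1342,P \right)} + o} = \sqrt{\left(-26 - 1342\right) + i \sqrt{4270297}} = \sqrt{-1368 + i \sqrt{4270297}}$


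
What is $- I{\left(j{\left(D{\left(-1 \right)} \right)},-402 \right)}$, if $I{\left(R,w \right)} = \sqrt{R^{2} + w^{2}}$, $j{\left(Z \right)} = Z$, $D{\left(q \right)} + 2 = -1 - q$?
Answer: $- 2 \sqrt{40402} \approx -402.0$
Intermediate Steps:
$D{\left(q \right)} = -3 - q$ ($D{\left(q \right)} = -2 - \left(1 + q\right) = -3 - q$)
$- I{\left(j{\left(D{\left(-1 \right)} \right)},-402 \right)} = - \sqrt{\left(-3 - -1\right)^{2} + \left(-402\right)^{2}} = - \sqrt{\left(-3 + 1\right)^{2} + 161604} = - \sqrt{\left(-2\right)^{2} + 161604} = - \sqrt{4 + 161604} = - \sqrt{161608} = - 2 \sqrt{40402}$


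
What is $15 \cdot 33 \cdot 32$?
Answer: $15840$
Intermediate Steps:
$15 \cdot 33 \cdot 32 = 495 \cdot 32 = 15840$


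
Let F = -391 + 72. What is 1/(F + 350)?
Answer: 1/31 ≈ 0.032258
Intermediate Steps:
F = -319
1/(F + 350) = 1/(-319 + 350) = 1/31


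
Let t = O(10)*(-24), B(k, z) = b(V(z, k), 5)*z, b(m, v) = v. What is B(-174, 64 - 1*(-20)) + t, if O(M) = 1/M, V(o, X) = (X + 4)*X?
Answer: 2088/5 ≈ 417.60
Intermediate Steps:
V(o, X) = X*(4 + X) (V(o, X) = (4 + X)*X = X*(4 + X))
B(k, z) = 5*z
t = -12/5 (t = -24/10 = (⅒)*(-24) = -12/5 ≈ -2.4000)
B(-174, 64 - 1*(-20)) + t = 5*(64 - 1*(-20)) - 12/5 = 5*(64 + 20) - 12/5 = 5*84 - 12/5 = 420 - 12/5 = 2088/5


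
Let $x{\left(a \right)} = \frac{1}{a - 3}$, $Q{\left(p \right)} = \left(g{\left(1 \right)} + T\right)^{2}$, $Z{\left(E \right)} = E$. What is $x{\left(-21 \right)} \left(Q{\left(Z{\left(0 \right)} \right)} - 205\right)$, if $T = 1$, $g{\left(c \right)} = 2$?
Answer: $\frac{49}{6} \approx 8.1667$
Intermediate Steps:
$Q{\left(p \right)} = 9$ ($Q{\left(p \right)} = \left(2 + 1\right)^{2} = 3^{2} = 9$)
$x{\left(a \right)} = \frac{1}{-3 + a}$
$x{\left(-21 \right)} \left(Q{\left(Z{\left(0 \right)} \right)} - 205\right) = \frac{9 - 205}{-3 - 21} = \frac{1}{-24} \left(-196\right) = \left(- \frac{1}{24}\right) \left(-196\right) = \frac{49}{6}$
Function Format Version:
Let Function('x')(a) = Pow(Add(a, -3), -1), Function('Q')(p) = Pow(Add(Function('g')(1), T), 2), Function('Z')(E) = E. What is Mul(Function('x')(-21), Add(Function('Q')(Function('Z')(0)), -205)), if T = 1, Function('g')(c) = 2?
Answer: Rational(49, 6) ≈ 8.1667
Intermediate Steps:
Function('Q')(p) = 9 (Function('Q')(p) = Pow(Add(2, 1), 2) = Pow(3, 2) = 9)
Function('x')(a) = Pow(Add(-3, a), -1)
Mul(Function('x')(-21), Add(Function('Q')(Function('Z')(0)), -205)) = Mul(Pow(Add(-3, -21), -1), Add(9, -205)) = Mul(Pow(-24, -1), -196) = Mul(Rational(-1, 24), -196) = Rational(49, 6)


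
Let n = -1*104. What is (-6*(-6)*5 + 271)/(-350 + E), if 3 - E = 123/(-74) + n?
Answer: -33374/17859 ≈ -1.8687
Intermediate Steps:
n = -104
E = 8041/74 (E = 3 - (123/(-74) - 104) = 3 - (123*(-1/74) - 104) = 3 - (-123/74 - 104) = 3 - 1*(-7819/74) = 3 + 7819/74 = 8041/74 ≈ 108.66)
(-6*(-6)*5 + 271)/(-350 + E) = (-6*(-6)*5 + 271)/(-350 + 8041/74) = (36*5 + 271)/(-17859/74) = (180 + 271)*(-74/17859) = 451*(-74/17859) = -33374/17859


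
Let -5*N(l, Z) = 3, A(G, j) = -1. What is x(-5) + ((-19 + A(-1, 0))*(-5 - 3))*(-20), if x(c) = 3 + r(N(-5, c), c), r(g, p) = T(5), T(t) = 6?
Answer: -3191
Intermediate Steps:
N(l, Z) = -⅗ (N(l, Z) = -⅕*3 = -⅗)
r(g, p) = 6
x(c) = 9 (x(c) = 3 + 6 = 9)
x(-5) + ((-19 + A(-1, 0))*(-5 - 3))*(-20) = 9 + ((-19 - 1)*(-5 - 3))*(-20) = 9 - 20*(-8)*(-20) = 9 + 160*(-20) = 9 - 3200 = -3191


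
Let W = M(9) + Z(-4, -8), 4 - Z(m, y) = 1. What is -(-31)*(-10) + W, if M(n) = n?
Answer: -298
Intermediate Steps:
Z(m, y) = 3 (Z(m, y) = 4 - 1*1 = 4 - 1 = 3)
W = 12 (W = 9 + 3 = 12)
-(-31)*(-10) + W = -(-31)*(-10) + 12 = -31*10 + 12 = -310 + 12 = -298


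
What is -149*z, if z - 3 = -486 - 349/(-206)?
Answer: 14773201/206 ≈ 71715.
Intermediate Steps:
z = -99149/206 (z = 3 + (-486 - 349/(-206)) = 3 + (-486 - 349*(-1/206)) = 3 + (-486 + 349/206) = 3 - 99767/206 = -99149/206 ≈ -481.31)
-149*z = -149*(-99149/206) = 14773201/206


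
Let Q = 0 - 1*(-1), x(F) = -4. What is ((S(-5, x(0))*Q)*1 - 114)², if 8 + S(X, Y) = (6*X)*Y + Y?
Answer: 36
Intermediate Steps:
Q = 1 (Q = 0 + 1 = 1)
S(X, Y) = -8 + Y + 6*X*Y (S(X, Y) = -8 + ((6*X)*Y + Y) = -8 + (6*X*Y + Y) = -8 + (Y + 6*X*Y) = -8 + Y + 6*X*Y)
((S(-5, x(0))*Q)*1 - 114)² = (((-8 - 4 + 6*(-5)*(-4))*1)*1 - 114)² = (((-8 - 4 + 120)*1)*1 - 114)² = ((108*1)*1 - 114)² = (108*1 - 114)² = (108 - 114)² = (-6)² = 36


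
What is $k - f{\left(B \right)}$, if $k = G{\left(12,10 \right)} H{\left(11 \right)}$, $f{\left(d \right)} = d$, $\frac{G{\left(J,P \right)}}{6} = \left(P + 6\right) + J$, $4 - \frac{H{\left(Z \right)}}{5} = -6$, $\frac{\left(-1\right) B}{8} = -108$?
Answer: $7536$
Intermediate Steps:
$B = 864$ ($B = \left(-8\right) \left(-108\right) = 864$)
$H{\left(Z \right)} = 50$ ($H{\left(Z \right)} = 20 - -30 = 20 + 30 = 50$)
$G{\left(J,P \right)} = 36 + 6 J + 6 P$ ($G{\left(J,P \right)} = 6 \left(\left(P + 6\right) + J\right) = 6 \left(\left(6 + P\right) + J\right) = 6 \left(6 + J + P\right) = 36 + 6 J + 6 P$)
$k = 8400$ ($k = \left(36 + 6 \cdot 12 + 6 \cdot 10\right) 50 = \left(36 + 72 + 60\right) 50 = 168 \cdot 50 = 8400$)
$k - f{\left(B \right)} = 8400 - 864 = 7536$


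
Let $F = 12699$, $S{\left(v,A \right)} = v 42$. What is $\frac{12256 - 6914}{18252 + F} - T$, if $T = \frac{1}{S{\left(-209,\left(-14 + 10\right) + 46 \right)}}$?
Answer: $\frac{823211}{4766454} \approx 0.17271$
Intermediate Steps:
$S{\left(v,A \right)} = 42 v$
$T = - \frac{1}{8778}$ ($T = \frac{1}{42 \left(-209\right)} = \frac{1}{-8778} = - \frac{1}{8778} \approx -0.00011392$)
$\frac{12256 - 6914}{18252 + F} - T = \frac{12256 - 6914}{18252 + 12699} - - \frac{1}{8778} = \frac{5342}{30951} + \frac{1}{8778} = \frac{823211}{4766454}$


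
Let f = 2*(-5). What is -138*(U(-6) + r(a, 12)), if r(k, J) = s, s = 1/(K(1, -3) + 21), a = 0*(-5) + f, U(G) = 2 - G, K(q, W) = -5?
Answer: -8901/8 ≈ -1112.6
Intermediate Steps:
f = -10
a = -10 (a = 0*(-5) - 10 = 0 - 10 = -10)
s = 1/16 (s = 1/(-5 + 21) = 1/16 ≈ 0.062500)
r(k, J) = 1/16
-138*(U(-6) + r(a, 12)) = -138*((2 - 1*(-6)) + 1/16) = -138*((2 + 6) + 1/16) = -138*(8 + 1/16) = -138*129/16 = -8901/8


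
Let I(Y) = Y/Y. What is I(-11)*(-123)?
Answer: -123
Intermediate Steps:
I(Y) = 1
I(-11)*(-123) = 1*(-123) = -123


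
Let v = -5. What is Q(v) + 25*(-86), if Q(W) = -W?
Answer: -2145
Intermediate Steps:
Q(v) + 25*(-86) = -1*(-5) + 25*(-86) = 5 - 2150 = -2145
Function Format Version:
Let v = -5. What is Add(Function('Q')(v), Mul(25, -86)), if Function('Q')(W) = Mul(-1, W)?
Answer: -2145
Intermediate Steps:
Add(Function('Q')(v), Mul(25, -86)) = Add(Mul(-1, -5), Mul(25, -86)) = Add(5, -2150) = -2145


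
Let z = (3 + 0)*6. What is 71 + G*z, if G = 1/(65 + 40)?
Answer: 2491/35 ≈ 71.171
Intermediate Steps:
G = 1/105 ≈ 0.0095238
z = 18 (z = 3*6 = 18)
71 + G*z = 71 + (1/105)*18 = 71 + 6/35 = 2491/35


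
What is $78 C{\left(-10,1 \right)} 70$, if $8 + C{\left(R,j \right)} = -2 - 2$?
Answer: $-65520$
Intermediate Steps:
$C{\left(R,j \right)} = -12$ ($C{\left(R,j \right)} = -8 - 4 = -12$)
$78 C{\left(-10,1 \right)} 70 = 78 \left(-12\right) 70 = \left(-936\right) 70 = -65520$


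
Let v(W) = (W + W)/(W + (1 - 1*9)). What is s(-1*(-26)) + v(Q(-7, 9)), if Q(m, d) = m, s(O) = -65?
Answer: -961/15 ≈ -64.067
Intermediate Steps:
v(W) = 2*W/(-8 + W) (v(W) = (2*W)/(W + (1 - 9)) = (2*W)/(W - 8) = (2*W)/(-8 + W) = 2*W/(-8 + W))
s(-1*(-26)) + v(Q(-7, 9)) = -65 + 2*(-7)/(-8 - 7) = -65 + 2*(-7)/(-15) = -65 + 2*(-7)*(-1/15) = -65 + 14/15 = -961/15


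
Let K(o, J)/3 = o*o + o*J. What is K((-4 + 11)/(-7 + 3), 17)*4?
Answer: -1281/4 ≈ -320.25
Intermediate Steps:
K(o, J) = 3*o² + 3*J*o (K(o, J) = 3*(o*o + o*J) = 3*(o² + J*o) = 3*o² + 3*J*o)
K((-4 + 11)/(-7 + 3), 17)*4 = (3*((-4 + 11)/(-7 + 3))*(17 + (-4 + 11)/(-7 + 3)))*4 = (3*(7/(-4))*(17 + 7/(-4)))*4 = (3*(7*(-¼))*(17 + 7*(-¼)))*4 = (3*(-7/4)*(17 - 7/4))*4 = (3*(-7/4)*(61/4))*4 = -1281/16*4 = -1281/4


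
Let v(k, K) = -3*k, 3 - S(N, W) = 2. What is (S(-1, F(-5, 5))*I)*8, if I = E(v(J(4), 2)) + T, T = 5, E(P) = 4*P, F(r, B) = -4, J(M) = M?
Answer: -344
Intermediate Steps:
S(N, W) = 1 (S(N, W) = 3 - 1*2 = 3 - 2 = 1)
I = -43 (I = 4*(-3*4) + 5 = 4*(-12) + 5 = -48 + 5 = -43)
(S(-1, F(-5, 5))*I)*8 = (1*(-43))*8 = -43*8 = -344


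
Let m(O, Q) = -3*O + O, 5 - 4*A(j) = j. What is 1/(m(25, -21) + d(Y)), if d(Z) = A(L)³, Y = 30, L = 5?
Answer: -1/50 ≈ -0.020000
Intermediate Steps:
A(j) = 5/4 - j/4
m(O, Q) = -2*O
d(Z) = 0 (d(Z) = (5/4 - ¼*5)³ = (5/4 - 5/4)³ = 0³ = 0)
1/(m(25, -21) + d(Y)) = 1/(-2*25 + 0) = 1/(-50 + 0) = 1/(-50) = -1/50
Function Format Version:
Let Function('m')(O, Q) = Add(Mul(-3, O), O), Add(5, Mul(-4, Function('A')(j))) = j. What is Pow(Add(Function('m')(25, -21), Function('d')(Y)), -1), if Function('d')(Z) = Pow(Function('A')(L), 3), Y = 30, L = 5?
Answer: Rational(-1, 50) ≈ -0.020000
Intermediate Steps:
Function('A')(j) = Add(Rational(5, 4), Mul(Rational(-1, 4), j))
Function('m')(O, Q) = Mul(-2, O)
Function('d')(Z) = 0 (Function('d')(Z) = Pow(Add(Rational(5, 4), Mul(Rational(-1, 4), 5)), 3) = Pow(Add(Rational(5, 4), Rational(-5, 4)), 3) = Pow(0, 3) = 0)
Pow(Add(Function('m')(25, -21), Function('d')(Y)), -1) = Pow(Add(Mul(-2, 25), 0), -1) = Pow(Add(-50, 0), -1) = Pow(-50, -1) = Rational(-1, 50)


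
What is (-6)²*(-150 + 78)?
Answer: -2592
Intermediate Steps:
(-6)²*(-150 + 78) = 36*(-72) = -2592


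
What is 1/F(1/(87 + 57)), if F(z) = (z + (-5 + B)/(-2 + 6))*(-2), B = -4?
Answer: 72/323 ≈ 0.22291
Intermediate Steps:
F(z) = 9/2 - 2*z (F(z) = (z + (-5 - 4)/(-2 + 6))*(-2) = (z - 9/4)*(-2) = (-9/4 + z)*(-2) = 9/2 - 2*z)
1/F(1/(87 + 57)) = 1/(9/2 - 2/(87 + 57)) = 1/(9/2 - 2/144) = 1/(9/2 - 2*1/144) = 1/(9/2 - 1/72) = 1/(323/72) = 72/323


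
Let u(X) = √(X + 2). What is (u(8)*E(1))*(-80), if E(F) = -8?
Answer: 640*√10 ≈ 2023.9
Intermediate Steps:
u(X) = √(2 + X)
(u(8)*E(1))*(-80) = (√(2 + 8)*(-8))*(-80) = (√10*(-8))*(-80) = -8*√10*(-80) = 640*√10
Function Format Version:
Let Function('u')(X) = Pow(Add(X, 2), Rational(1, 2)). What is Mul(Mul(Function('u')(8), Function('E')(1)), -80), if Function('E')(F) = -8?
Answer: Mul(640, Pow(10, Rational(1, 2))) ≈ 2023.9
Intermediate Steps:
Function('u')(X) = Pow(Add(2, X), Rational(1, 2))
Mul(Mul(Function('u')(8), Function('E')(1)), -80) = Mul(Mul(Pow(Add(2, 8), Rational(1, 2)), -8), -80) = Mul(Mul(Pow(10, Rational(1, 2)), -8), -80) = Mul(Mul(-8, Pow(10, Rational(1, 2))), -80) = Mul(640, Pow(10, Rational(1, 2)))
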